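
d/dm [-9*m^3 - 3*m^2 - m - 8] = -27*m^2 - 6*m - 1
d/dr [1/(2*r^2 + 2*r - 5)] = 2*(-2*r - 1)/(2*r^2 + 2*r - 5)^2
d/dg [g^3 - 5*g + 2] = 3*g^2 - 5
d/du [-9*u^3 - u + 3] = -27*u^2 - 1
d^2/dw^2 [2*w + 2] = 0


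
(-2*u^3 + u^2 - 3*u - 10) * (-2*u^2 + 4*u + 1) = 4*u^5 - 10*u^4 + 8*u^3 + 9*u^2 - 43*u - 10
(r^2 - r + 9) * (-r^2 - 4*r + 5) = -r^4 - 3*r^3 - 41*r + 45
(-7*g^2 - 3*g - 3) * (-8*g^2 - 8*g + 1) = 56*g^4 + 80*g^3 + 41*g^2 + 21*g - 3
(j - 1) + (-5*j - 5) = -4*j - 6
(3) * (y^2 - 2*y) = 3*y^2 - 6*y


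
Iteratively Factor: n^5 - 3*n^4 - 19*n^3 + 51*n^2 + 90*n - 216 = (n - 3)*(n^4 - 19*n^2 - 6*n + 72) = (n - 3)*(n + 3)*(n^3 - 3*n^2 - 10*n + 24) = (n - 3)*(n + 3)^2*(n^2 - 6*n + 8) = (n - 4)*(n - 3)*(n + 3)^2*(n - 2)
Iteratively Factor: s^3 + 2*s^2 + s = (s + 1)*(s^2 + s) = s*(s + 1)*(s + 1)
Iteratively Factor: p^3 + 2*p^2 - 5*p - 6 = (p - 2)*(p^2 + 4*p + 3) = (p - 2)*(p + 3)*(p + 1)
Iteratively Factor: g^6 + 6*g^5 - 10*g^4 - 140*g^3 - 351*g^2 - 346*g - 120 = (g + 2)*(g^5 + 4*g^4 - 18*g^3 - 104*g^2 - 143*g - 60) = (g + 2)*(g + 3)*(g^4 + g^3 - 21*g^2 - 41*g - 20) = (g + 1)*(g + 2)*(g + 3)*(g^3 - 21*g - 20) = (g + 1)*(g + 2)*(g + 3)*(g + 4)*(g^2 - 4*g - 5) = (g + 1)^2*(g + 2)*(g + 3)*(g + 4)*(g - 5)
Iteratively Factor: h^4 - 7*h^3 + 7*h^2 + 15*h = (h - 5)*(h^3 - 2*h^2 - 3*h) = h*(h - 5)*(h^2 - 2*h - 3) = h*(h - 5)*(h - 3)*(h + 1)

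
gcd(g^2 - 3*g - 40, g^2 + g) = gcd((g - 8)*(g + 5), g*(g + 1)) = 1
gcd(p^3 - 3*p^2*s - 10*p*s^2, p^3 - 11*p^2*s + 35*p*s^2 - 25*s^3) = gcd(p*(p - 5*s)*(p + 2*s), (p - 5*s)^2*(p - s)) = p - 5*s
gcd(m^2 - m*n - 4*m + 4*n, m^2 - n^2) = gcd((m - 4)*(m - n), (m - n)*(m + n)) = m - n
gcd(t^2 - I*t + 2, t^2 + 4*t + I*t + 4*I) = t + I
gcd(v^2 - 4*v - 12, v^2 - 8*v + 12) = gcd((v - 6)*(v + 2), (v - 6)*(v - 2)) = v - 6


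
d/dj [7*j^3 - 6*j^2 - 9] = 3*j*(7*j - 4)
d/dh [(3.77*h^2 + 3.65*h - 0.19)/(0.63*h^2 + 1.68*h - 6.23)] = (4.0341*h^2 - 46.7348*h - 22.4203)/(0.3969*h^4 + 2.1168*h^3 - 5.0274*h^2 - 20.9328*h + 38.8129)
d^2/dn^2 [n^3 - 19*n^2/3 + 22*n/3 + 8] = 6*n - 38/3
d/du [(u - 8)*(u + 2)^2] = (u + 2)*(3*u - 14)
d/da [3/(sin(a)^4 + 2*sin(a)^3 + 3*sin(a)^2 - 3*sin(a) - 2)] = 3*(-9*sin(a) + sin(3*a) + 3*cos(2*a))*cos(a)/(sin(a)^4 + 2*sin(a)^3 + 3*sin(a)^2 - 3*sin(a) - 2)^2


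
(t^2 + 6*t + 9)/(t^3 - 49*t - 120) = (t + 3)/(t^2 - 3*t - 40)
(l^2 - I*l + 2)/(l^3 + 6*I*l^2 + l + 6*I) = (l - 2*I)/(l^2 + 5*I*l + 6)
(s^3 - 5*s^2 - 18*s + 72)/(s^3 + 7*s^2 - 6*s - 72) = (s - 6)/(s + 6)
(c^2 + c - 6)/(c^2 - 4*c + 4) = (c + 3)/(c - 2)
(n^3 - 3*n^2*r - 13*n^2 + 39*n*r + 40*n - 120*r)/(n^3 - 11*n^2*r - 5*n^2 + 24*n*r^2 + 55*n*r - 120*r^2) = (8 - n)/(-n + 8*r)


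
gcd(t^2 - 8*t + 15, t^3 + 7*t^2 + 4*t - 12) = 1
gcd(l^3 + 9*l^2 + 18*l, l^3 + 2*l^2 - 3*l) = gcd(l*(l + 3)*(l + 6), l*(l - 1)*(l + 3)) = l^2 + 3*l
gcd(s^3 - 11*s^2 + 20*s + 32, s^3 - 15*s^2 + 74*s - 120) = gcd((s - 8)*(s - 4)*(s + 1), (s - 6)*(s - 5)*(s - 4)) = s - 4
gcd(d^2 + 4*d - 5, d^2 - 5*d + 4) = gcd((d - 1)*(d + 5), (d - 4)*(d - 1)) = d - 1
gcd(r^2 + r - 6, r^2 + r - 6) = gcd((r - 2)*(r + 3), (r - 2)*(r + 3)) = r^2 + r - 6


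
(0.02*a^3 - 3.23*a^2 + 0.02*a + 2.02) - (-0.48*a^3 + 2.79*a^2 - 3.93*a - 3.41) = 0.5*a^3 - 6.02*a^2 + 3.95*a + 5.43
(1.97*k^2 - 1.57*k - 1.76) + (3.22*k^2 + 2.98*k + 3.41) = 5.19*k^2 + 1.41*k + 1.65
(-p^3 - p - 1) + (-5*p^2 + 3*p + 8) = -p^3 - 5*p^2 + 2*p + 7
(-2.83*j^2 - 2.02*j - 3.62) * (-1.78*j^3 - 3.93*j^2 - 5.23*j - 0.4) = 5.0374*j^5 + 14.7175*j^4 + 29.1831*j^3 + 25.9232*j^2 + 19.7406*j + 1.448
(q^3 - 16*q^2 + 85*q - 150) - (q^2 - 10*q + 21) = q^3 - 17*q^2 + 95*q - 171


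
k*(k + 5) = k^2 + 5*k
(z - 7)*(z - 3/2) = z^2 - 17*z/2 + 21/2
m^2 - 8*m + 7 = (m - 7)*(m - 1)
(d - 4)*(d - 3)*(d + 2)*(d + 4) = d^4 - d^3 - 22*d^2 + 16*d + 96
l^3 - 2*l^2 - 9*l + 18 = (l - 3)*(l - 2)*(l + 3)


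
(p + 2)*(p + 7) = p^2 + 9*p + 14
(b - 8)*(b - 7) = b^2 - 15*b + 56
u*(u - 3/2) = u^2 - 3*u/2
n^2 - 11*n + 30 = (n - 6)*(n - 5)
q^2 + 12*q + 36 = (q + 6)^2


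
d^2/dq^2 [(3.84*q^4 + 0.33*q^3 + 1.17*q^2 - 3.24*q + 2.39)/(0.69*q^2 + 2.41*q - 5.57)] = (3.656448*q^6 + 38.313216*q^5 + 45.268992*q^4 - 825.358518*q^3 + 1436.855706*q^2 + 10.561536*q + 31.746382)/(0.328509*q^6 + 3.442203*q^5 + 4.067136*q^4 - 41.576597*q^3 - 32.831808*q^2 + 224.310027*q - 172.808693)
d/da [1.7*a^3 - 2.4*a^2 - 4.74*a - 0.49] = 5.1*a^2 - 4.8*a - 4.74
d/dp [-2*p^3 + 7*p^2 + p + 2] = -6*p^2 + 14*p + 1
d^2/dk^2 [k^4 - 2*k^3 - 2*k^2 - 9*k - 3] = 12*k^2 - 12*k - 4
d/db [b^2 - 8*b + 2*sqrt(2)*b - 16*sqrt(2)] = 2*b - 8 + 2*sqrt(2)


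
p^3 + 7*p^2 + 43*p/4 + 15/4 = (p + 1/2)*(p + 3/2)*(p + 5)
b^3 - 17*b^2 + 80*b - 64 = (b - 8)^2*(b - 1)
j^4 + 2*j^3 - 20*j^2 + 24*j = j*(j - 2)^2*(j + 6)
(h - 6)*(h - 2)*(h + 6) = h^3 - 2*h^2 - 36*h + 72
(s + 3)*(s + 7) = s^2 + 10*s + 21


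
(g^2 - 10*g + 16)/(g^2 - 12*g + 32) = (g - 2)/(g - 4)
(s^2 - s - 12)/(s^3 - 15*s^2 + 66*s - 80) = (s^2 - s - 12)/(s^3 - 15*s^2 + 66*s - 80)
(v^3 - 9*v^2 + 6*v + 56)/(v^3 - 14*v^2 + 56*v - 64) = (v^2 - 5*v - 14)/(v^2 - 10*v + 16)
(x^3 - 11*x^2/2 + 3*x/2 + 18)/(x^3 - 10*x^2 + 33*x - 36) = (x + 3/2)/(x - 3)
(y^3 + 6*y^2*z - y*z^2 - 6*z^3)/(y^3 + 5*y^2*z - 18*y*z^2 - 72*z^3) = (y^2 - z^2)/(y^2 - y*z - 12*z^2)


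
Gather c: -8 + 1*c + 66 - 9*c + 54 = 112 - 8*c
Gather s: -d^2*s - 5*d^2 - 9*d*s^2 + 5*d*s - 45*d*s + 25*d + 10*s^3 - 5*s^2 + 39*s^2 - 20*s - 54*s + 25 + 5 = -5*d^2 + 25*d + 10*s^3 + s^2*(34 - 9*d) + s*(-d^2 - 40*d - 74) + 30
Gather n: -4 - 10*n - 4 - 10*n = -20*n - 8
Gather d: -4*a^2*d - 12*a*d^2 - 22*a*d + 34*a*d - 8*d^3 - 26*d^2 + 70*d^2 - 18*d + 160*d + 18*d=-8*d^3 + d^2*(44 - 12*a) + d*(-4*a^2 + 12*a + 160)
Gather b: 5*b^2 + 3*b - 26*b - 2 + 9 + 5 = 5*b^2 - 23*b + 12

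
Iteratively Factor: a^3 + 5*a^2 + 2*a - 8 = (a + 2)*(a^2 + 3*a - 4) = (a - 1)*(a + 2)*(a + 4)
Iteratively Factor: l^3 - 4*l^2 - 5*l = (l - 5)*(l^2 + l) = l*(l - 5)*(l + 1)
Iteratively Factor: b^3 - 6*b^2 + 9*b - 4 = (b - 4)*(b^2 - 2*b + 1) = (b - 4)*(b - 1)*(b - 1)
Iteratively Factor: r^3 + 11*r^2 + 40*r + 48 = (r + 4)*(r^2 + 7*r + 12) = (r + 3)*(r + 4)*(r + 4)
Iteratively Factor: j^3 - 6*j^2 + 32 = (j - 4)*(j^2 - 2*j - 8) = (j - 4)^2*(j + 2)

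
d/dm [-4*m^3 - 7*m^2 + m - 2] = -12*m^2 - 14*m + 1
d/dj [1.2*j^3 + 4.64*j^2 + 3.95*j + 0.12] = 3.6*j^2 + 9.28*j + 3.95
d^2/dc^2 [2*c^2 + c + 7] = 4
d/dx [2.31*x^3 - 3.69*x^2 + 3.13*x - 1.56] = 6.93*x^2 - 7.38*x + 3.13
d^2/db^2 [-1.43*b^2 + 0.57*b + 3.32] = -2.86000000000000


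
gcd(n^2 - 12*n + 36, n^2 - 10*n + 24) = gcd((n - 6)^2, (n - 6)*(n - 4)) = n - 6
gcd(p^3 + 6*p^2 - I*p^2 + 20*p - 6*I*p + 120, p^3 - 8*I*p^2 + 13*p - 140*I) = p^2 - I*p + 20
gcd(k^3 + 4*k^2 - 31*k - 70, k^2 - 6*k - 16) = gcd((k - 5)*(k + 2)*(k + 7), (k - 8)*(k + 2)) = k + 2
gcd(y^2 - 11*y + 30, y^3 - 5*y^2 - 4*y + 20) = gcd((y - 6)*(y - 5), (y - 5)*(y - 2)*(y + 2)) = y - 5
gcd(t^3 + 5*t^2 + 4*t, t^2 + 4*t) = t^2 + 4*t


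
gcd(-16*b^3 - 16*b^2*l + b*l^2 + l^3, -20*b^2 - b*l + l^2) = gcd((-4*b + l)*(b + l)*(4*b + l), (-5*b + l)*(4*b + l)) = 4*b + l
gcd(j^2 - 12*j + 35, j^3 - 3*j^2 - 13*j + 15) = j - 5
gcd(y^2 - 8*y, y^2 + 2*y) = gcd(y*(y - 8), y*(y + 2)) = y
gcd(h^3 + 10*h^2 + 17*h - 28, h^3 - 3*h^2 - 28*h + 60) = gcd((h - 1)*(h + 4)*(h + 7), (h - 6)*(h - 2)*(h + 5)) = 1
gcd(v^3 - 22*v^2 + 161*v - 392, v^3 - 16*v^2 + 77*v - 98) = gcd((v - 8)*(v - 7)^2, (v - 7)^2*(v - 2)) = v^2 - 14*v + 49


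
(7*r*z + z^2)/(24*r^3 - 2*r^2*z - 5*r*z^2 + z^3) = z*(7*r + z)/(24*r^3 - 2*r^2*z - 5*r*z^2 + z^3)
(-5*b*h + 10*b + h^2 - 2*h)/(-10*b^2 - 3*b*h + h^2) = (h - 2)/(2*b + h)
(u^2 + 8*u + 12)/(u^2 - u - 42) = (u + 2)/(u - 7)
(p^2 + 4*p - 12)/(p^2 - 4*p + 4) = (p + 6)/(p - 2)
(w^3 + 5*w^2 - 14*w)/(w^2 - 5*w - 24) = w*(-w^2 - 5*w + 14)/(-w^2 + 5*w + 24)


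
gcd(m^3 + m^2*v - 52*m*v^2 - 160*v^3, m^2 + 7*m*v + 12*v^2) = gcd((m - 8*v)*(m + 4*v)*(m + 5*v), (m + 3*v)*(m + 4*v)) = m + 4*v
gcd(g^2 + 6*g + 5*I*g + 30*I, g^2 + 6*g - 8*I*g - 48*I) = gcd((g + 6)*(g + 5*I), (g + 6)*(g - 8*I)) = g + 6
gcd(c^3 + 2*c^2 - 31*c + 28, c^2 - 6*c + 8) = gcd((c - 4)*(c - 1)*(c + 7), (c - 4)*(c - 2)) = c - 4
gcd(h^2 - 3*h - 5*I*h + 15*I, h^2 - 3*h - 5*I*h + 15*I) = h^2 + h*(-3 - 5*I) + 15*I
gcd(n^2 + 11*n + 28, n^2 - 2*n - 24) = n + 4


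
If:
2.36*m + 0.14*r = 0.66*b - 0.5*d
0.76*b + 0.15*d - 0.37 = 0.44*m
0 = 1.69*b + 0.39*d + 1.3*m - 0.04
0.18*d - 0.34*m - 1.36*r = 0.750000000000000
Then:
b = -0.09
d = 1.77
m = -0.39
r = -0.22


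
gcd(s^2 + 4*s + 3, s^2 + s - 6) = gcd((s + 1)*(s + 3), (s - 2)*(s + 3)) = s + 3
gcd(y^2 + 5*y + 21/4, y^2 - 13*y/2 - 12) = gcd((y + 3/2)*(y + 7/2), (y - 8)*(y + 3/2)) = y + 3/2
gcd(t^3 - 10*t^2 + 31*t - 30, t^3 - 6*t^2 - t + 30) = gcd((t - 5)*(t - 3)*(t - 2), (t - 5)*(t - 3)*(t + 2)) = t^2 - 8*t + 15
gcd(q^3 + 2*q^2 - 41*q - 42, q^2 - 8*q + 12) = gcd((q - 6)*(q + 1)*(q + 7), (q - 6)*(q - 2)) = q - 6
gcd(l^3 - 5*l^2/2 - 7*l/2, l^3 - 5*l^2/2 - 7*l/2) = l^3 - 5*l^2/2 - 7*l/2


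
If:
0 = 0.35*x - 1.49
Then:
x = 4.26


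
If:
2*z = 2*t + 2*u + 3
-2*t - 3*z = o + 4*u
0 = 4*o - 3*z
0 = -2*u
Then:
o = 9/23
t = -45/46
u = 0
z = 12/23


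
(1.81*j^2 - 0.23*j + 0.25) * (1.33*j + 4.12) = 2.4073*j^3 + 7.1513*j^2 - 0.6151*j + 1.03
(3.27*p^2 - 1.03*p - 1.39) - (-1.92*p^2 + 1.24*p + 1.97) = 5.19*p^2 - 2.27*p - 3.36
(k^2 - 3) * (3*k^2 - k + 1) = 3*k^4 - k^3 - 8*k^2 + 3*k - 3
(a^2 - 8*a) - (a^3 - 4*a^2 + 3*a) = -a^3 + 5*a^2 - 11*a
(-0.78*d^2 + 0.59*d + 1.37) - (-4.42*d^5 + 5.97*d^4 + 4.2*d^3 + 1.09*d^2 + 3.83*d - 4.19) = 4.42*d^5 - 5.97*d^4 - 4.2*d^3 - 1.87*d^2 - 3.24*d + 5.56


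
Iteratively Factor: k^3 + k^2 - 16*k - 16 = (k - 4)*(k^2 + 5*k + 4) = (k - 4)*(k + 4)*(k + 1)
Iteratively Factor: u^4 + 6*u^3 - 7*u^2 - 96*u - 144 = (u + 3)*(u^3 + 3*u^2 - 16*u - 48) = (u - 4)*(u + 3)*(u^2 + 7*u + 12) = (u - 4)*(u + 3)^2*(u + 4)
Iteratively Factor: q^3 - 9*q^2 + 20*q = (q - 5)*(q^2 - 4*q) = (q - 5)*(q - 4)*(q)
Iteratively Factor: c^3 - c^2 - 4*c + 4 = (c - 1)*(c^2 - 4) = (c - 1)*(c + 2)*(c - 2)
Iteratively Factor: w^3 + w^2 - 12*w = (w + 4)*(w^2 - 3*w) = (w - 3)*(w + 4)*(w)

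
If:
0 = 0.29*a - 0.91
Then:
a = 3.14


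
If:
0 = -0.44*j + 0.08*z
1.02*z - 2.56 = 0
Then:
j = 0.46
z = 2.51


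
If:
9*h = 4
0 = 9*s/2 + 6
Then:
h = 4/9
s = -4/3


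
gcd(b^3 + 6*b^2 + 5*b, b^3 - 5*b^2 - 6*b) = b^2 + b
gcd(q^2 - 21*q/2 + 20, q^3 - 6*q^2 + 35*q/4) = q - 5/2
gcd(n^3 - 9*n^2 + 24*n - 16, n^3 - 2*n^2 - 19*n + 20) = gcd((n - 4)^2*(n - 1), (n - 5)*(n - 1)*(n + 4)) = n - 1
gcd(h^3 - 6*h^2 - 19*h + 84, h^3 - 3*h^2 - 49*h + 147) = h^2 - 10*h + 21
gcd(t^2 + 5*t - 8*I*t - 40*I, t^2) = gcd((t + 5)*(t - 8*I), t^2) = 1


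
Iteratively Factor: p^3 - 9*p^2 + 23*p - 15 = (p - 1)*(p^2 - 8*p + 15) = (p - 3)*(p - 1)*(p - 5)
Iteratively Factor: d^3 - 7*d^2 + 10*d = (d - 2)*(d^2 - 5*d) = (d - 5)*(d - 2)*(d)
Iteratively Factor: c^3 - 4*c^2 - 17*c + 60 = (c - 5)*(c^2 + c - 12) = (c - 5)*(c - 3)*(c + 4)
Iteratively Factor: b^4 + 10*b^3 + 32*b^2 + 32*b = (b)*(b^3 + 10*b^2 + 32*b + 32) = b*(b + 2)*(b^2 + 8*b + 16) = b*(b + 2)*(b + 4)*(b + 4)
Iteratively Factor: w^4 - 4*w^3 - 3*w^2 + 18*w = (w + 2)*(w^3 - 6*w^2 + 9*w) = w*(w + 2)*(w^2 - 6*w + 9) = w*(w - 3)*(w + 2)*(w - 3)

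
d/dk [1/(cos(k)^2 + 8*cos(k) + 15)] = 2*(cos(k) + 4)*sin(k)/(cos(k)^2 + 8*cos(k) + 15)^2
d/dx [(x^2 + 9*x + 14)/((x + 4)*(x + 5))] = 6*(2*x + 9)/(x^4 + 18*x^3 + 121*x^2 + 360*x + 400)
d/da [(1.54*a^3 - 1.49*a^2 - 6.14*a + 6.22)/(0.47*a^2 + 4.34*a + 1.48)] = (0.7238*a^4 + 13.3672*a^3 + 3.2568*a^2 - 10.2572*a - 36.082)/(0.2209*a^4 + 4.0796*a^3 + 20.2268*a^2 + 12.8464*a + 2.1904)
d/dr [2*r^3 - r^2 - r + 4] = 6*r^2 - 2*r - 1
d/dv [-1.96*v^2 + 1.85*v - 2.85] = 1.85 - 3.92*v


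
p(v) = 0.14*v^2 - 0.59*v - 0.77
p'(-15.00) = -4.79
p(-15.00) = 39.58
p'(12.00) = 2.77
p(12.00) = 12.31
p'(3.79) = 0.47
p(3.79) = -1.00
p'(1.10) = -0.28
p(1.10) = -1.25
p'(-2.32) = -1.24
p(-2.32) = 1.35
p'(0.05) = -0.58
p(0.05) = -0.80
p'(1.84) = -0.07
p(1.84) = -1.38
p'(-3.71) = -1.63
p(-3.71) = 3.35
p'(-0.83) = -0.82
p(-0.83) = -0.18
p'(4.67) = 0.72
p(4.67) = -0.47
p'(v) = 0.28*v - 0.59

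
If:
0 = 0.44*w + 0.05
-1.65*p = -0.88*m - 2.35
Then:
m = 1.875*p - 2.67045454545455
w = -0.11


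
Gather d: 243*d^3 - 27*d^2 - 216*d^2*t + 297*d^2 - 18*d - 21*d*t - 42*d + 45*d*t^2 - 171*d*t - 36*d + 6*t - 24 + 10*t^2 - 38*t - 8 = 243*d^3 + d^2*(270 - 216*t) + d*(45*t^2 - 192*t - 96) + 10*t^2 - 32*t - 32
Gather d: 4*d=4*d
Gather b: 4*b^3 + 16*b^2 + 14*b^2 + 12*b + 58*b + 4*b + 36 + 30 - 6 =4*b^3 + 30*b^2 + 74*b + 60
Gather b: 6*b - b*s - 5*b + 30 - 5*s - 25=b*(1 - s) - 5*s + 5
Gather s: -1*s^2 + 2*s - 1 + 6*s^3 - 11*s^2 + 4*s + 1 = 6*s^3 - 12*s^2 + 6*s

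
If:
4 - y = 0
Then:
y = 4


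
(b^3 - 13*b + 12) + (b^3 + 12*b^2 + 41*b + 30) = 2*b^3 + 12*b^2 + 28*b + 42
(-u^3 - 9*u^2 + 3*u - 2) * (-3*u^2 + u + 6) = 3*u^5 + 26*u^4 - 24*u^3 - 45*u^2 + 16*u - 12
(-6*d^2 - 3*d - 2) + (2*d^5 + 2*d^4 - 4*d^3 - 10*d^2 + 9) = 2*d^5 + 2*d^4 - 4*d^3 - 16*d^2 - 3*d + 7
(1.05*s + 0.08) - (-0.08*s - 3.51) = 1.13*s + 3.59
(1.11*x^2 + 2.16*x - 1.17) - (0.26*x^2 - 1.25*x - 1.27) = 0.85*x^2 + 3.41*x + 0.1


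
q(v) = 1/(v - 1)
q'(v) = -1/(v - 1)^2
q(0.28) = -1.39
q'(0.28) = -1.93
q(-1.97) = -0.34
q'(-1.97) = -0.11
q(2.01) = 0.99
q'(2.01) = -0.98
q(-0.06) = -0.94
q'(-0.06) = -0.89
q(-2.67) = -0.27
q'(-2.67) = -0.07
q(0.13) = -1.15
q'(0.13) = -1.32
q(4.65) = 0.27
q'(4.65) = -0.08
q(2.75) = 0.57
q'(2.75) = -0.33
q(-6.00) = -0.14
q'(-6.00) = -0.02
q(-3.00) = -0.25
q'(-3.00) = -0.06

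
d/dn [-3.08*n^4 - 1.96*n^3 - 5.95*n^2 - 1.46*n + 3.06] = -12.32*n^3 - 5.88*n^2 - 11.9*n - 1.46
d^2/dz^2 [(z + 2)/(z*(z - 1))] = 2*(z^3 + 6*z^2 - 6*z + 2)/(z^3*(z^3 - 3*z^2 + 3*z - 1))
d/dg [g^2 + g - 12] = 2*g + 1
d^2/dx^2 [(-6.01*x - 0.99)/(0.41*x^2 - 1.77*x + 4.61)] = (-(0.82*x - 1.77)*(1.64*x - 3.54)*(6.01*x + 0.99) + (14.7846*x - 20.4636)*(0.41*x^2 - 1.77*x + 4.61))/(0.41*x^2 - 1.77*x + 4.61)^3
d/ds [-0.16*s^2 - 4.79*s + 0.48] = -0.32*s - 4.79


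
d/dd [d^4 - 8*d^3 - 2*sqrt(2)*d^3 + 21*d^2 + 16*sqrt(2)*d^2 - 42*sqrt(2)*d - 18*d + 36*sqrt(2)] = 4*d^3 - 24*d^2 - 6*sqrt(2)*d^2 + 42*d + 32*sqrt(2)*d - 42*sqrt(2) - 18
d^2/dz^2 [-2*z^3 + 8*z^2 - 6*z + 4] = 16 - 12*z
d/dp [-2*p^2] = -4*p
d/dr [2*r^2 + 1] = 4*r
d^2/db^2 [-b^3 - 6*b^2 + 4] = -6*b - 12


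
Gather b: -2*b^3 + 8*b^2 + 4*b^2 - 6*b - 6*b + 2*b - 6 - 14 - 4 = -2*b^3 + 12*b^2 - 10*b - 24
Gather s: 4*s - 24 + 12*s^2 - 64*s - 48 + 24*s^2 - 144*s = 36*s^2 - 204*s - 72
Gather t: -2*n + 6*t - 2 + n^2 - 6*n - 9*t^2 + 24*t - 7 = n^2 - 8*n - 9*t^2 + 30*t - 9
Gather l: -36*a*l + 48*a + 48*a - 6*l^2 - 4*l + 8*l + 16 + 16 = 96*a - 6*l^2 + l*(4 - 36*a) + 32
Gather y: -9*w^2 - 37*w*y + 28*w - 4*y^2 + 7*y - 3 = -9*w^2 + 28*w - 4*y^2 + y*(7 - 37*w) - 3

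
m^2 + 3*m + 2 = (m + 1)*(m + 2)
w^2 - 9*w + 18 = (w - 6)*(w - 3)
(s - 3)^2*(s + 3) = s^3 - 3*s^2 - 9*s + 27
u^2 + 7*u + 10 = (u + 2)*(u + 5)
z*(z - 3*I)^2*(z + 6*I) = z^4 + 27*z^2 - 54*I*z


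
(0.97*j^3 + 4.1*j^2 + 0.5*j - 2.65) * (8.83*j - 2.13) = 8.5651*j^4 + 34.1369*j^3 - 4.318*j^2 - 24.4645*j + 5.6445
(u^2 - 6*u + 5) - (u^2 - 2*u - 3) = 8 - 4*u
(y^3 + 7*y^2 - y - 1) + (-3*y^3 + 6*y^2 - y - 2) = -2*y^3 + 13*y^2 - 2*y - 3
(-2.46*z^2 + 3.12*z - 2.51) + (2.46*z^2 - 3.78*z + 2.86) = 0.35 - 0.66*z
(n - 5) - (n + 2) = -7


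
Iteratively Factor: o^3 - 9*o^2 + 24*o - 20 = (o - 5)*(o^2 - 4*o + 4) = (o - 5)*(o - 2)*(o - 2)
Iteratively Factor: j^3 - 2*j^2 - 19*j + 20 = (j - 1)*(j^2 - j - 20) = (j - 1)*(j + 4)*(j - 5)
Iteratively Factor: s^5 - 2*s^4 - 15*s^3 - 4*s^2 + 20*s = (s - 5)*(s^4 + 3*s^3 - 4*s) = (s - 5)*(s + 2)*(s^3 + s^2 - 2*s) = (s - 5)*(s - 1)*(s + 2)*(s^2 + 2*s) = (s - 5)*(s - 1)*(s + 2)^2*(s)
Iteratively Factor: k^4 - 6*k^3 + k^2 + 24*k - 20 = (k - 2)*(k^3 - 4*k^2 - 7*k + 10) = (k - 2)*(k - 1)*(k^2 - 3*k - 10) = (k - 5)*(k - 2)*(k - 1)*(k + 2)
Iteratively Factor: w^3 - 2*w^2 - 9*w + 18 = (w + 3)*(w^2 - 5*w + 6) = (w - 3)*(w + 3)*(w - 2)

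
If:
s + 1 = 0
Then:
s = -1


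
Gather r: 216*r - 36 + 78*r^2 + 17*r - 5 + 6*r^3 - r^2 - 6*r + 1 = 6*r^3 + 77*r^2 + 227*r - 40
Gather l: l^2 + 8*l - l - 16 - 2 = l^2 + 7*l - 18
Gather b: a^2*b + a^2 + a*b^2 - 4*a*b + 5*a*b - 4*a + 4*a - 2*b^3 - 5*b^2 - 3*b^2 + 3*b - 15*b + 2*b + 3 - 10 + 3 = a^2 - 2*b^3 + b^2*(a - 8) + b*(a^2 + a - 10) - 4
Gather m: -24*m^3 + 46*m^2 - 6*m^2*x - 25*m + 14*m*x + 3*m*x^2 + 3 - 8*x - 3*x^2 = -24*m^3 + m^2*(46 - 6*x) + m*(3*x^2 + 14*x - 25) - 3*x^2 - 8*x + 3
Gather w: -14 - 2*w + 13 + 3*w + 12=w + 11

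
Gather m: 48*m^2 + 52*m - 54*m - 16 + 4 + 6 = 48*m^2 - 2*m - 6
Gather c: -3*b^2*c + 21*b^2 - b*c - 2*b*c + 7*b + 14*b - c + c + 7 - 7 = 21*b^2 + 21*b + c*(-3*b^2 - 3*b)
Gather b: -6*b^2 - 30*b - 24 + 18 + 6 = -6*b^2 - 30*b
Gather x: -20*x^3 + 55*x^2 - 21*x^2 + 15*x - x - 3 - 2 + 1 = -20*x^3 + 34*x^2 + 14*x - 4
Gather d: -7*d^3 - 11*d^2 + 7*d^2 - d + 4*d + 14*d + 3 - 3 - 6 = -7*d^3 - 4*d^2 + 17*d - 6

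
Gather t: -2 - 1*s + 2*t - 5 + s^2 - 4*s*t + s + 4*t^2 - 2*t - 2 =s^2 - 4*s*t + 4*t^2 - 9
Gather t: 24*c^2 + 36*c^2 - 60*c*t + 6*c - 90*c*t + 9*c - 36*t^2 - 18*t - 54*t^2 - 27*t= 60*c^2 + 15*c - 90*t^2 + t*(-150*c - 45)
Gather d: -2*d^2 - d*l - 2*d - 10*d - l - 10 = -2*d^2 + d*(-l - 12) - l - 10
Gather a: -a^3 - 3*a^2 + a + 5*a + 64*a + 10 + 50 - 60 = -a^3 - 3*a^2 + 70*a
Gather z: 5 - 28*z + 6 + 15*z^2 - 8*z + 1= 15*z^2 - 36*z + 12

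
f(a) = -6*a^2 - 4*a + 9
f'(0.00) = -4.00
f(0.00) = 9.00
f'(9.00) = -112.00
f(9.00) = -513.00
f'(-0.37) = 0.44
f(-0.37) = 9.66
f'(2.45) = -33.40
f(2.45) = -36.82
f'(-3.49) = 37.88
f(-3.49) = -50.12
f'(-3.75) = 41.00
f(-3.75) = -60.38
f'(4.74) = -60.88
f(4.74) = -144.77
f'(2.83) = -37.96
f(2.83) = -50.37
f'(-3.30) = 35.60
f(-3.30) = -43.14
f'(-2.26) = 23.12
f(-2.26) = -12.61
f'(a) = -12*a - 4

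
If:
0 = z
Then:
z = 0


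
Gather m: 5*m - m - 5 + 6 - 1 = 4*m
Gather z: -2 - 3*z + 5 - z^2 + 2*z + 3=-z^2 - z + 6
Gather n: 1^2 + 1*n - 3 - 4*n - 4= -3*n - 6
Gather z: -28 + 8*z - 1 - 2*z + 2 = 6*z - 27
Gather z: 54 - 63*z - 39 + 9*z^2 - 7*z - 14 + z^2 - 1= 10*z^2 - 70*z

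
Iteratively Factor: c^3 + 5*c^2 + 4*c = (c + 4)*(c^2 + c) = (c + 1)*(c + 4)*(c)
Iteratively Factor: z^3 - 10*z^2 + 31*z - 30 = (z - 3)*(z^2 - 7*z + 10) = (z - 5)*(z - 3)*(z - 2)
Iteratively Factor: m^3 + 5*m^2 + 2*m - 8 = (m - 1)*(m^2 + 6*m + 8) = (m - 1)*(m + 4)*(m + 2)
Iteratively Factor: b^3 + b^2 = (b)*(b^2 + b) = b^2*(b + 1)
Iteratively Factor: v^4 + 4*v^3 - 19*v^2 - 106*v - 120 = (v + 3)*(v^3 + v^2 - 22*v - 40) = (v - 5)*(v + 3)*(v^2 + 6*v + 8) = (v - 5)*(v + 3)*(v + 4)*(v + 2)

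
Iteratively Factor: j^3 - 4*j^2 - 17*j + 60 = (j - 3)*(j^2 - j - 20) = (j - 3)*(j + 4)*(j - 5)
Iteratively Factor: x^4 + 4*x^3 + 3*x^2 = (x)*(x^3 + 4*x^2 + 3*x) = x*(x + 1)*(x^2 + 3*x) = x^2*(x + 1)*(x + 3)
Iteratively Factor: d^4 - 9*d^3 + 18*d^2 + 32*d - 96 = (d + 2)*(d^3 - 11*d^2 + 40*d - 48) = (d - 4)*(d + 2)*(d^2 - 7*d + 12) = (d - 4)^2*(d + 2)*(d - 3)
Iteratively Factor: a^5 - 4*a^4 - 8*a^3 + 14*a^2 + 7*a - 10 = (a + 1)*(a^4 - 5*a^3 - 3*a^2 + 17*a - 10) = (a - 1)*(a + 1)*(a^3 - 4*a^2 - 7*a + 10) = (a - 1)^2*(a + 1)*(a^2 - 3*a - 10) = (a - 5)*(a - 1)^2*(a + 1)*(a + 2)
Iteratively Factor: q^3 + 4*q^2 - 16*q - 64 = (q + 4)*(q^2 - 16) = (q + 4)^2*(q - 4)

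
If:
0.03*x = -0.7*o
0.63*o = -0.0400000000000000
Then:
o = -0.06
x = 1.48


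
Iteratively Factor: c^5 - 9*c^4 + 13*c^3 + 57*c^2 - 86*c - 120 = (c + 1)*(c^4 - 10*c^3 + 23*c^2 + 34*c - 120) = (c + 1)*(c + 2)*(c^3 - 12*c^2 + 47*c - 60) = (c - 3)*(c + 1)*(c + 2)*(c^2 - 9*c + 20) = (c - 4)*(c - 3)*(c + 1)*(c + 2)*(c - 5)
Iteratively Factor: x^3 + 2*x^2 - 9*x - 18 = (x + 3)*(x^2 - x - 6) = (x + 2)*(x + 3)*(x - 3)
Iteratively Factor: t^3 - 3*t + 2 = (t - 1)*(t^2 + t - 2) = (t - 1)^2*(t + 2)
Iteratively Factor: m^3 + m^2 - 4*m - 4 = (m + 1)*(m^2 - 4) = (m + 1)*(m + 2)*(m - 2)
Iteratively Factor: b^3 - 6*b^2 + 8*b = (b - 2)*(b^2 - 4*b) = b*(b - 2)*(b - 4)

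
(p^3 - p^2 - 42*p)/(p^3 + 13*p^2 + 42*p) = (p - 7)/(p + 7)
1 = 1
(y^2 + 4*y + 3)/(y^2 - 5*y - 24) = (y + 1)/(y - 8)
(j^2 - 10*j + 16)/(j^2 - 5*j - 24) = (j - 2)/(j + 3)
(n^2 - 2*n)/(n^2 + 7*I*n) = (n - 2)/(n + 7*I)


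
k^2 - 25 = (k - 5)*(k + 5)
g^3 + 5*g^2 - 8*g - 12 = (g - 2)*(g + 1)*(g + 6)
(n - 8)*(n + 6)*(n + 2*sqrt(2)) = n^3 - 2*n^2 + 2*sqrt(2)*n^2 - 48*n - 4*sqrt(2)*n - 96*sqrt(2)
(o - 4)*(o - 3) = o^2 - 7*o + 12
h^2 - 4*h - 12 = (h - 6)*(h + 2)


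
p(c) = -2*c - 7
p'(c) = -2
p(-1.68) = -3.64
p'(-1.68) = -2.00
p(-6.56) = 6.12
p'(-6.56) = -2.00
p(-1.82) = -3.36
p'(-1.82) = -2.00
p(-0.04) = -6.92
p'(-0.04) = -2.00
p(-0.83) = -5.34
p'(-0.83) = -2.00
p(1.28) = -9.56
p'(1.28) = -2.00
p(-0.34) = -6.32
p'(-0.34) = -2.00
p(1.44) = -9.88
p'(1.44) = -2.00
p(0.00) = -7.00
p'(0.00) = -2.00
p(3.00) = -13.00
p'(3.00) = -2.00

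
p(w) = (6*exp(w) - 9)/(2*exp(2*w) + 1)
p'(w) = -4*(6*exp(w) - 9)*exp(2*w)/(2*exp(2*w) + 1)^2 + 6*exp(w)/(2*exp(2*w) + 1)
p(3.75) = 0.07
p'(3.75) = -0.07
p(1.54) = 0.43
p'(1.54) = -0.21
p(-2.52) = -8.41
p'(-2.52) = 0.69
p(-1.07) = -5.62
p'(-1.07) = 3.81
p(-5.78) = -8.98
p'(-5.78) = 0.02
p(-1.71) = -7.43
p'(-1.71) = 1.93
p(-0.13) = -1.47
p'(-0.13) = 3.85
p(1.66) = 0.40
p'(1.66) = -0.23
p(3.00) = 0.14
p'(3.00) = -0.13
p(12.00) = 0.00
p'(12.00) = 0.00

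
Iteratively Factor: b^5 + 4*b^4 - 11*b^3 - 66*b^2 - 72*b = (b)*(b^4 + 4*b^3 - 11*b^2 - 66*b - 72) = b*(b + 2)*(b^3 + 2*b^2 - 15*b - 36) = b*(b - 4)*(b + 2)*(b^2 + 6*b + 9) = b*(b - 4)*(b + 2)*(b + 3)*(b + 3)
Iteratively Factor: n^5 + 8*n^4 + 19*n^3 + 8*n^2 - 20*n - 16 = (n - 1)*(n^4 + 9*n^3 + 28*n^2 + 36*n + 16) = (n - 1)*(n + 4)*(n^3 + 5*n^2 + 8*n + 4) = (n - 1)*(n + 1)*(n + 4)*(n^2 + 4*n + 4) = (n - 1)*(n + 1)*(n + 2)*(n + 4)*(n + 2)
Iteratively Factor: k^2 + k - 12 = (k - 3)*(k + 4)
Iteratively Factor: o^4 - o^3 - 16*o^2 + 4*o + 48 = (o - 4)*(o^3 + 3*o^2 - 4*o - 12) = (o - 4)*(o + 2)*(o^2 + o - 6) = (o - 4)*(o + 2)*(o + 3)*(o - 2)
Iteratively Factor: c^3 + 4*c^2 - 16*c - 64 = (c - 4)*(c^2 + 8*c + 16) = (c - 4)*(c + 4)*(c + 4)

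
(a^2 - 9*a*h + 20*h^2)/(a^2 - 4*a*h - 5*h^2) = (a - 4*h)/(a + h)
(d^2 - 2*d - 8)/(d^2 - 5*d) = (d^2 - 2*d - 8)/(d*(d - 5))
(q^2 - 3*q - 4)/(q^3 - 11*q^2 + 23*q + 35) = (q - 4)/(q^2 - 12*q + 35)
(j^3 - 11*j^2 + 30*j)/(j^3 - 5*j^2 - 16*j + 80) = j*(j - 6)/(j^2 - 16)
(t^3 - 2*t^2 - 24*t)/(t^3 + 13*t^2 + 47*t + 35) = t*(t^2 - 2*t - 24)/(t^3 + 13*t^2 + 47*t + 35)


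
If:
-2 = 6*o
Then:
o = -1/3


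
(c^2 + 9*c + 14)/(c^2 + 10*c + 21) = (c + 2)/(c + 3)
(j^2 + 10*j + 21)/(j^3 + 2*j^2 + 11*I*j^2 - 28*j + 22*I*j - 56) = (j^2 + 10*j + 21)/(j^3 + j^2*(2 + 11*I) + j*(-28 + 22*I) - 56)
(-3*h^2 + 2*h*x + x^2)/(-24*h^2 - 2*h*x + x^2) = (3*h^2 - 2*h*x - x^2)/(24*h^2 + 2*h*x - x^2)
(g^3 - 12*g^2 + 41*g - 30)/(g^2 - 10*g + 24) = (g^2 - 6*g + 5)/(g - 4)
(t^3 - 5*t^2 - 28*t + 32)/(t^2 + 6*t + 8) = (t^2 - 9*t + 8)/(t + 2)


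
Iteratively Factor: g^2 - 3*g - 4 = (g + 1)*(g - 4)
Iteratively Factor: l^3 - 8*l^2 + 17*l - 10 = (l - 2)*(l^2 - 6*l + 5) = (l - 2)*(l - 1)*(l - 5)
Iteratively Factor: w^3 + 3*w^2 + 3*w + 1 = (w + 1)*(w^2 + 2*w + 1) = (w + 1)^2*(w + 1)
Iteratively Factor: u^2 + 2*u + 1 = (u + 1)*(u + 1)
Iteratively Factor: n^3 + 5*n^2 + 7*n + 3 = (n + 1)*(n^2 + 4*n + 3) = (n + 1)*(n + 3)*(n + 1)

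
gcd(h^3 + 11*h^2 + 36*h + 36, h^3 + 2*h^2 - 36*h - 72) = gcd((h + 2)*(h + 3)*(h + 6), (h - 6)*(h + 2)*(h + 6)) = h^2 + 8*h + 12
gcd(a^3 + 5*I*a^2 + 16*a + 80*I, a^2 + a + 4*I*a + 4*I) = a + 4*I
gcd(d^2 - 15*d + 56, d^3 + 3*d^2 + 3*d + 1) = 1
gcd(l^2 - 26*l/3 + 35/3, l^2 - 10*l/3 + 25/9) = l - 5/3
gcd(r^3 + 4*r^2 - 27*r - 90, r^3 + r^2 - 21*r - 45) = r^2 - 2*r - 15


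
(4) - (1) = 3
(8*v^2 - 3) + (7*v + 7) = 8*v^2 + 7*v + 4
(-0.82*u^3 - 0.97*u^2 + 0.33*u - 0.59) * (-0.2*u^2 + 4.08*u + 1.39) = 0.164*u^5 - 3.1516*u^4 - 5.1634*u^3 + 0.1161*u^2 - 1.9485*u - 0.8201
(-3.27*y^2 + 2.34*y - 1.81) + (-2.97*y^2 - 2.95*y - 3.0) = -6.24*y^2 - 0.61*y - 4.81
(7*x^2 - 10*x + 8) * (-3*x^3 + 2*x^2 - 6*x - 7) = -21*x^5 + 44*x^4 - 86*x^3 + 27*x^2 + 22*x - 56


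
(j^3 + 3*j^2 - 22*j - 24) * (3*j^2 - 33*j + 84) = 3*j^5 - 24*j^4 - 81*j^3 + 906*j^2 - 1056*j - 2016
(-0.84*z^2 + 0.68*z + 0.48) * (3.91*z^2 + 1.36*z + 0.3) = -3.2844*z^4 + 1.5164*z^3 + 2.5496*z^2 + 0.8568*z + 0.144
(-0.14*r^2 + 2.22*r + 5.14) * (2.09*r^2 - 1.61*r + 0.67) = -0.2926*r^4 + 4.8652*r^3 + 7.0746*r^2 - 6.788*r + 3.4438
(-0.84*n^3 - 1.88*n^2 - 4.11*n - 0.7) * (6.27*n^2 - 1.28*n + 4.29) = -5.2668*n^5 - 10.7124*n^4 - 26.9669*n^3 - 7.1934*n^2 - 16.7359*n - 3.003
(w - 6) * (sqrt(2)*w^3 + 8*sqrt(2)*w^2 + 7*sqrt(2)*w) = sqrt(2)*w^4 + 2*sqrt(2)*w^3 - 41*sqrt(2)*w^2 - 42*sqrt(2)*w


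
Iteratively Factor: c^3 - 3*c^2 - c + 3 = (c + 1)*(c^2 - 4*c + 3) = (c - 1)*(c + 1)*(c - 3)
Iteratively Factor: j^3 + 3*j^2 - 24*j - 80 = (j + 4)*(j^2 - j - 20) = (j - 5)*(j + 4)*(j + 4)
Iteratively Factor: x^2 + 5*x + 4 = (x + 1)*(x + 4)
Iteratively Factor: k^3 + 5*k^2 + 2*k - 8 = (k + 4)*(k^2 + k - 2) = (k + 2)*(k + 4)*(k - 1)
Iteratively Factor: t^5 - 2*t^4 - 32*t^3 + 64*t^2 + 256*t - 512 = (t - 4)*(t^4 + 2*t^3 - 24*t^2 - 32*t + 128) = (t - 4)*(t - 2)*(t^3 + 4*t^2 - 16*t - 64) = (t - 4)*(t - 2)*(t + 4)*(t^2 - 16) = (t - 4)*(t - 2)*(t + 4)^2*(t - 4)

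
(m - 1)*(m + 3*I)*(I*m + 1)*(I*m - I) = -m^4 + 2*m^3 - 2*I*m^3 - 4*m^2 + 4*I*m^2 + 6*m - 2*I*m - 3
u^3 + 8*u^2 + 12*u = u*(u + 2)*(u + 6)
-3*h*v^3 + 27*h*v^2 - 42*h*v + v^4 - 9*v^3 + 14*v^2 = v*(-3*h + v)*(v - 7)*(v - 2)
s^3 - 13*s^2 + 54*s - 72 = (s - 6)*(s - 4)*(s - 3)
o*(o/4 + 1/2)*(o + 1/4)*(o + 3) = o^4/4 + 21*o^3/16 + 29*o^2/16 + 3*o/8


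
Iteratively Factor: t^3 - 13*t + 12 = (t - 1)*(t^2 + t - 12) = (t - 1)*(t + 4)*(t - 3)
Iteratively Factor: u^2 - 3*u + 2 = (u - 1)*(u - 2)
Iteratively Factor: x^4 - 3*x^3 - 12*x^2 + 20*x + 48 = (x + 2)*(x^3 - 5*x^2 - 2*x + 24) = (x - 3)*(x + 2)*(x^2 - 2*x - 8) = (x - 4)*(x - 3)*(x + 2)*(x + 2)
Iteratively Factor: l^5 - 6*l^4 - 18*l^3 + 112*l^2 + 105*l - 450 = (l + 3)*(l^4 - 9*l^3 + 9*l^2 + 85*l - 150) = (l + 3)^2*(l^3 - 12*l^2 + 45*l - 50) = (l - 5)*(l + 3)^2*(l^2 - 7*l + 10) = (l - 5)^2*(l + 3)^2*(l - 2)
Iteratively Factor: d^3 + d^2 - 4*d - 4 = (d + 2)*(d^2 - d - 2) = (d - 2)*(d + 2)*(d + 1)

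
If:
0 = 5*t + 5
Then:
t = -1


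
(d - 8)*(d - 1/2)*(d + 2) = d^3 - 13*d^2/2 - 13*d + 8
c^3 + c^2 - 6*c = c*(c - 2)*(c + 3)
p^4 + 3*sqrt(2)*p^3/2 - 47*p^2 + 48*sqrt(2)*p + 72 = (p - 3*sqrt(2))*(p - 2*sqrt(2))*(p + sqrt(2)/2)*(p + 6*sqrt(2))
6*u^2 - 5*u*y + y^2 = (-3*u + y)*(-2*u + y)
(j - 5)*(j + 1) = j^2 - 4*j - 5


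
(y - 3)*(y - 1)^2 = y^3 - 5*y^2 + 7*y - 3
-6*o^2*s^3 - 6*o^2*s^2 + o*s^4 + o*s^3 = s^2*(-6*o + s)*(o*s + o)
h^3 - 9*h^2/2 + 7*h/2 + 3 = (h - 3)*(h - 2)*(h + 1/2)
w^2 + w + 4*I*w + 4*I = (w + 1)*(w + 4*I)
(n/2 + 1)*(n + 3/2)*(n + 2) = n^3/2 + 11*n^2/4 + 5*n + 3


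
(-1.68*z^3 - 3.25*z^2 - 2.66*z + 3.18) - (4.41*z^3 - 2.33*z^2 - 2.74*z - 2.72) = -6.09*z^3 - 0.92*z^2 + 0.0800000000000001*z + 5.9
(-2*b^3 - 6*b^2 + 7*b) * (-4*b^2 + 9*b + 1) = 8*b^5 + 6*b^4 - 84*b^3 + 57*b^2 + 7*b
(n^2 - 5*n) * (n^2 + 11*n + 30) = n^4 + 6*n^3 - 25*n^2 - 150*n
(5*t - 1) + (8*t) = 13*t - 1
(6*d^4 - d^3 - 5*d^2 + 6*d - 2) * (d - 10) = 6*d^5 - 61*d^4 + 5*d^3 + 56*d^2 - 62*d + 20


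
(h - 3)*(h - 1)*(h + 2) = h^3 - 2*h^2 - 5*h + 6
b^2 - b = b*(b - 1)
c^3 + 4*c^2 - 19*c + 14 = (c - 2)*(c - 1)*(c + 7)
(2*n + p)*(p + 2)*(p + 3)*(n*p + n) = 2*n^2*p^3 + 12*n^2*p^2 + 22*n^2*p + 12*n^2 + n*p^4 + 6*n*p^3 + 11*n*p^2 + 6*n*p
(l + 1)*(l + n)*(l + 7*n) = l^3 + 8*l^2*n + l^2 + 7*l*n^2 + 8*l*n + 7*n^2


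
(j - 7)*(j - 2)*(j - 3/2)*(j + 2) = j^4 - 17*j^3/2 + 13*j^2/2 + 34*j - 42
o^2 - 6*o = o*(o - 6)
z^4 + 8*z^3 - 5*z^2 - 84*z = z*(z - 3)*(z + 4)*(z + 7)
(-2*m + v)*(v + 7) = -2*m*v - 14*m + v^2 + 7*v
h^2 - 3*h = h*(h - 3)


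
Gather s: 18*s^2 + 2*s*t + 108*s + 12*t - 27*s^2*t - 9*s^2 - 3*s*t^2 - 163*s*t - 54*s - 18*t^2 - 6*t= s^2*(9 - 27*t) + s*(-3*t^2 - 161*t + 54) - 18*t^2 + 6*t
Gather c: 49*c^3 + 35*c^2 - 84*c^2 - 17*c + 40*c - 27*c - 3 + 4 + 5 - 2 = 49*c^3 - 49*c^2 - 4*c + 4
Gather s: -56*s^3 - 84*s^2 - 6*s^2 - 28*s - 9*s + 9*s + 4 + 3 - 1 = -56*s^3 - 90*s^2 - 28*s + 6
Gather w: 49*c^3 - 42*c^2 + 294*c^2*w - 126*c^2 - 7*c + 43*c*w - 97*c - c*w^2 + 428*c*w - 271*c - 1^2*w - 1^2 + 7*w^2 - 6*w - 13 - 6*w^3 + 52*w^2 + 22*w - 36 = 49*c^3 - 168*c^2 - 375*c - 6*w^3 + w^2*(59 - c) + w*(294*c^2 + 471*c + 15) - 50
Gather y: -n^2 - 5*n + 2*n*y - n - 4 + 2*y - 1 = -n^2 - 6*n + y*(2*n + 2) - 5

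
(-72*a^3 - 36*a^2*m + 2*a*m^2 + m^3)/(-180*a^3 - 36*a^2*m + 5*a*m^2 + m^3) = (2*a + m)/(5*a + m)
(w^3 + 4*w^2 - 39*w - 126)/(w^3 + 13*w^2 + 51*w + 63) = (w - 6)/(w + 3)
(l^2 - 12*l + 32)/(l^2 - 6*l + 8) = (l - 8)/(l - 2)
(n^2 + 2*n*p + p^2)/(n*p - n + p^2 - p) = (n + p)/(p - 1)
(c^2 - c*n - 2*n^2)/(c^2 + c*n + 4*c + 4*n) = (c - 2*n)/(c + 4)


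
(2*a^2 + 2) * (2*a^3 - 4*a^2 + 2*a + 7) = 4*a^5 - 8*a^4 + 8*a^3 + 6*a^2 + 4*a + 14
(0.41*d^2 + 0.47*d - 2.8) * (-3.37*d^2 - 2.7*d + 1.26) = -1.3817*d^4 - 2.6909*d^3 + 8.6836*d^2 + 8.1522*d - 3.528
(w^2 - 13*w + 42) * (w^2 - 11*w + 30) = w^4 - 24*w^3 + 215*w^2 - 852*w + 1260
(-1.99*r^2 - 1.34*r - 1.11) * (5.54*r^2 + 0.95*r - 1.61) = -11.0246*r^4 - 9.3141*r^3 - 4.2185*r^2 + 1.1029*r + 1.7871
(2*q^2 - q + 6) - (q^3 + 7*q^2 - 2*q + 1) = -q^3 - 5*q^2 + q + 5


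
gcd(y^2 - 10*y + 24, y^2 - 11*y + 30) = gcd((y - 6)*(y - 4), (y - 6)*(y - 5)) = y - 6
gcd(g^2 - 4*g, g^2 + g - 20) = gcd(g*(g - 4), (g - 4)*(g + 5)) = g - 4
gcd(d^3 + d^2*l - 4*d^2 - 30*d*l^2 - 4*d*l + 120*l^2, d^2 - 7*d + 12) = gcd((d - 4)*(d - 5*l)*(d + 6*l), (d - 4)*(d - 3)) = d - 4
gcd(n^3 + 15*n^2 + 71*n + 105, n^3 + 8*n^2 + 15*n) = n^2 + 8*n + 15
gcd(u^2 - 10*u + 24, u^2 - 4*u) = u - 4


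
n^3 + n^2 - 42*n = n*(n - 6)*(n + 7)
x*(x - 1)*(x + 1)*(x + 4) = x^4 + 4*x^3 - x^2 - 4*x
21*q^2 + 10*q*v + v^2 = (3*q + v)*(7*q + v)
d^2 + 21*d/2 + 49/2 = (d + 7/2)*(d + 7)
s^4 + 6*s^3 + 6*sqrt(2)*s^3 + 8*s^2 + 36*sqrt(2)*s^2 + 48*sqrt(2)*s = s*(s + 2)*(s + 4)*(s + 6*sqrt(2))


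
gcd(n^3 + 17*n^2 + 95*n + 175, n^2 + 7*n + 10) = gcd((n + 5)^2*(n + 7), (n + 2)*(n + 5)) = n + 5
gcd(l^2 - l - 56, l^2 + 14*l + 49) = l + 7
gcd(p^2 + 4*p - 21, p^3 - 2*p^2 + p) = 1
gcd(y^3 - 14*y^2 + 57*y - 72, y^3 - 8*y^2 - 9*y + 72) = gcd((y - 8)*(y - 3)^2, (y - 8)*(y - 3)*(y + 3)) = y^2 - 11*y + 24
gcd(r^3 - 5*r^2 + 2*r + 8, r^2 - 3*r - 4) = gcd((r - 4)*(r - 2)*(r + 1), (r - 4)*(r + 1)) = r^2 - 3*r - 4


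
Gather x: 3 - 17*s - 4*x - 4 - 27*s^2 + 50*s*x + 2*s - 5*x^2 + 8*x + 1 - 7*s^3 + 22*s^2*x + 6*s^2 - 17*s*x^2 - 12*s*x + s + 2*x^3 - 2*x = -7*s^3 - 21*s^2 - 14*s + 2*x^3 + x^2*(-17*s - 5) + x*(22*s^2 + 38*s + 2)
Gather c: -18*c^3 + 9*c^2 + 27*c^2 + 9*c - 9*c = -18*c^3 + 36*c^2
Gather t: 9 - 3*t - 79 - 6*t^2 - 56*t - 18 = -6*t^2 - 59*t - 88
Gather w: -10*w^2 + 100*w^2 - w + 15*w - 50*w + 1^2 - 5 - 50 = 90*w^2 - 36*w - 54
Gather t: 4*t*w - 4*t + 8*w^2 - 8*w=t*(4*w - 4) + 8*w^2 - 8*w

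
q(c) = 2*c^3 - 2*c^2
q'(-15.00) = 1410.00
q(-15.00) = -7200.00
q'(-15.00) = 1410.00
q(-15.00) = -7200.00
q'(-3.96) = 109.93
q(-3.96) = -155.56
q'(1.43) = 6.55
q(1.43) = 1.76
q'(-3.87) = 105.34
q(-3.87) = -145.88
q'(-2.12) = 35.45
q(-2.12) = -28.05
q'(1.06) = 2.50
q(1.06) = 0.13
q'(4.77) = 117.44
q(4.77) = 171.56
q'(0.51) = -0.48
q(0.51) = -0.25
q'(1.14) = 3.24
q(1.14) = 0.36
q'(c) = 6*c^2 - 4*c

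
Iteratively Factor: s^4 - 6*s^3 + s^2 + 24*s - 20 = (s - 5)*(s^3 - s^2 - 4*s + 4) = (s - 5)*(s - 2)*(s^2 + s - 2) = (s - 5)*(s - 2)*(s + 2)*(s - 1)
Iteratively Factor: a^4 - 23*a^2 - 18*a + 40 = (a + 4)*(a^3 - 4*a^2 - 7*a + 10) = (a - 1)*(a + 4)*(a^2 - 3*a - 10) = (a - 5)*(a - 1)*(a + 4)*(a + 2)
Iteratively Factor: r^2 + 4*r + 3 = (r + 1)*(r + 3)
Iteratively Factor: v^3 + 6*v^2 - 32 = (v + 4)*(v^2 + 2*v - 8) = (v + 4)^2*(v - 2)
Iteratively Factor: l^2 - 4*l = (l)*(l - 4)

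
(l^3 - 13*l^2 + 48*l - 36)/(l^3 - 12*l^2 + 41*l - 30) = (l - 6)/(l - 5)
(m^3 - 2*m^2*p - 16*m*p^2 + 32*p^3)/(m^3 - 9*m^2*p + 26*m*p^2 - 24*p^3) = (-m - 4*p)/(-m + 3*p)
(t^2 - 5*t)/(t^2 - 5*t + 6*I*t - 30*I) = t/(t + 6*I)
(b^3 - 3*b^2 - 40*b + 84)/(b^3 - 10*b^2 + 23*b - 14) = (b + 6)/(b - 1)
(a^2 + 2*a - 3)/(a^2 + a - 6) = (a - 1)/(a - 2)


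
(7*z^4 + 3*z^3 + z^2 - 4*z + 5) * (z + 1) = 7*z^5 + 10*z^4 + 4*z^3 - 3*z^2 + z + 5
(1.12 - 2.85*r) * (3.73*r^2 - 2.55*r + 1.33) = -10.6305*r^3 + 11.4451*r^2 - 6.6465*r + 1.4896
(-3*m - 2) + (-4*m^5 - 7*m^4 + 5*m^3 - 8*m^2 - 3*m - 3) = -4*m^5 - 7*m^4 + 5*m^3 - 8*m^2 - 6*m - 5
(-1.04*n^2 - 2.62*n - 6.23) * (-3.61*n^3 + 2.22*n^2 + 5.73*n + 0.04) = 3.7544*n^5 + 7.1494*n^4 + 10.7147*n^3 - 28.8848*n^2 - 35.8027*n - 0.2492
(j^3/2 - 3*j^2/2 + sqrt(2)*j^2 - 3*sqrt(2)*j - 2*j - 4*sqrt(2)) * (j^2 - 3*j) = j^5/2 - 3*j^4 + sqrt(2)*j^4 - 6*sqrt(2)*j^3 + 5*j^3/2 + 6*j^2 + 5*sqrt(2)*j^2 + 12*sqrt(2)*j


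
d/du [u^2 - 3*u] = 2*u - 3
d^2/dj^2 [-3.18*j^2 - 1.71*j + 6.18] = -6.36000000000000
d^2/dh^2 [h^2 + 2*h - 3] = 2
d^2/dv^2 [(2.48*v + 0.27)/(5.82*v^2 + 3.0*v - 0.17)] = ((2.48*v + 0.27)*(11.64*v + 3.0)*(23.28*v + 6.0) - (86.6016*v + 18.0228)*(5.82*v^2 + 3.0*v - 0.17))/(5.82*v^2 + 3.0*v - 0.17)^3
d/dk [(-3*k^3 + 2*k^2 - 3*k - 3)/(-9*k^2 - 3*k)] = (9*k^4 + 6*k^3 - 11*k^2 - 18*k - 3)/(3*k^2*(9*k^2 + 6*k + 1))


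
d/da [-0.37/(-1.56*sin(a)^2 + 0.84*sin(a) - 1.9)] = (0.3108 - 1.1544*sin(a))*cos(a)/(1.56*sin(a)^2 - 0.84*sin(a) + 1.9)^2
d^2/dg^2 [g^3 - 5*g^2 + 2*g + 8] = 6*g - 10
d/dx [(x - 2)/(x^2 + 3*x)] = (-x^2 + 4*x + 6)/(x^2*(x^2 + 6*x + 9))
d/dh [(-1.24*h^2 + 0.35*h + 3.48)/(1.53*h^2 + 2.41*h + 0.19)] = (-3.5239*h^2 - 11.12*h - 8.3203)/(2.3409*h^4 + 7.3746*h^3 + 6.3895*h^2 + 0.9158*h + 0.0361)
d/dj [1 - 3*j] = -3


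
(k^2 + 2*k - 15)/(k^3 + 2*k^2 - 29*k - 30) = (k^2 + 2*k - 15)/(k^3 + 2*k^2 - 29*k - 30)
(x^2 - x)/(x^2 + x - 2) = x/(x + 2)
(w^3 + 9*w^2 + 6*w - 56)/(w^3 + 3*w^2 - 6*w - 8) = (w + 7)/(w + 1)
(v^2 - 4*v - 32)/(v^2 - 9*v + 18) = (v^2 - 4*v - 32)/(v^2 - 9*v + 18)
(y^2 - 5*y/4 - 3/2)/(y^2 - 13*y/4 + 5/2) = (4*y + 3)/(4*y - 5)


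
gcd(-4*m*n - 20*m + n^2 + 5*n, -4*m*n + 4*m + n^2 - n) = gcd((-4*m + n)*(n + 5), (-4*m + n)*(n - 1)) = 4*m - n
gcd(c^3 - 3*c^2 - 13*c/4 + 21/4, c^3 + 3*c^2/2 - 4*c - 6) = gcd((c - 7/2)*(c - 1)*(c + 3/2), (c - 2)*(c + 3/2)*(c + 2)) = c + 3/2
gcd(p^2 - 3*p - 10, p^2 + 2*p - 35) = p - 5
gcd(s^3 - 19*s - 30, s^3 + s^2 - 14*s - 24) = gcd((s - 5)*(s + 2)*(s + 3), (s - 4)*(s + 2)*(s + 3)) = s^2 + 5*s + 6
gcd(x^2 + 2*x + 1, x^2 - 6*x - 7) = x + 1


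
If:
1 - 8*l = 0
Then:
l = 1/8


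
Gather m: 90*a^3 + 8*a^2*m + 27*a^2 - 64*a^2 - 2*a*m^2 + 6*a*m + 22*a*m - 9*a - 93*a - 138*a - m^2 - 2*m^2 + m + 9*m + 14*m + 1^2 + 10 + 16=90*a^3 - 37*a^2 - 240*a + m^2*(-2*a - 3) + m*(8*a^2 + 28*a + 24) + 27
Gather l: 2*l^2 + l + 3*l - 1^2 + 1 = 2*l^2 + 4*l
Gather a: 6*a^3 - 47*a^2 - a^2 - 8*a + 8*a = 6*a^3 - 48*a^2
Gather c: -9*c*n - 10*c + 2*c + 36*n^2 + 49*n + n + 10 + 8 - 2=c*(-9*n - 8) + 36*n^2 + 50*n + 16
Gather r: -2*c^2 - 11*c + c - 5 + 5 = -2*c^2 - 10*c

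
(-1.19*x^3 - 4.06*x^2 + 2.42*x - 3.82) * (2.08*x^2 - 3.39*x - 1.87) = -2.4752*x^5 - 4.4107*x^4 + 21.0223*x^3 - 8.5572*x^2 + 8.4244*x + 7.1434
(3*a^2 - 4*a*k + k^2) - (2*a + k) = 3*a^2 - 4*a*k - 2*a + k^2 - k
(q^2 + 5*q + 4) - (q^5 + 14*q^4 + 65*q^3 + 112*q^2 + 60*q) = -q^5 - 14*q^4 - 65*q^3 - 111*q^2 - 55*q + 4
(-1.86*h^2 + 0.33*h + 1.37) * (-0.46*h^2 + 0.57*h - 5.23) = 0.8556*h^4 - 1.212*h^3 + 9.2857*h^2 - 0.945*h - 7.1651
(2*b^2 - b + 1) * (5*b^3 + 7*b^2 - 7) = 10*b^5 + 9*b^4 - 2*b^3 - 7*b^2 + 7*b - 7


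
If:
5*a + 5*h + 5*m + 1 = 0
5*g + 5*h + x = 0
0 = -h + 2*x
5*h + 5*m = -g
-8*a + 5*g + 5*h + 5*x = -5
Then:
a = 35/188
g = 363/188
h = -165/94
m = 1287/940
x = -165/188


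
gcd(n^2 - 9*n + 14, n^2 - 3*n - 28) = n - 7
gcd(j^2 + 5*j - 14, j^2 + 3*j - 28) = j + 7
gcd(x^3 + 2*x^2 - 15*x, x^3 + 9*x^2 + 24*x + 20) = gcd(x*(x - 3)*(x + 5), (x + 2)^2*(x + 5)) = x + 5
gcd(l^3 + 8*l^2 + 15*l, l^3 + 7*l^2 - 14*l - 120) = l + 5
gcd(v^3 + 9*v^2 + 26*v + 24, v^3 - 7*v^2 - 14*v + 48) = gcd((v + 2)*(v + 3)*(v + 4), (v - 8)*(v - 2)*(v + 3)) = v + 3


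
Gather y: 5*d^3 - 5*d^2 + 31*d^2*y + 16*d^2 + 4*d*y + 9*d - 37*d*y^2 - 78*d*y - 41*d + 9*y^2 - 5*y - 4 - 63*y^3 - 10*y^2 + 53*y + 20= 5*d^3 + 11*d^2 - 32*d - 63*y^3 + y^2*(-37*d - 1) + y*(31*d^2 - 74*d + 48) + 16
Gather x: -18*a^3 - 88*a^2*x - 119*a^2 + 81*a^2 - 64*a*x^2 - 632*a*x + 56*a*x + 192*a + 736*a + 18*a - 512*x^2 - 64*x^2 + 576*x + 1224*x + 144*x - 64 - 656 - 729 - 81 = -18*a^3 - 38*a^2 + 946*a + x^2*(-64*a - 576) + x*(-88*a^2 - 576*a + 1944) - 1530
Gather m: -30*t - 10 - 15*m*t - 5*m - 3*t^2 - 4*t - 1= m*(-15*t - 5) - 3*t^2 - 34*t - 11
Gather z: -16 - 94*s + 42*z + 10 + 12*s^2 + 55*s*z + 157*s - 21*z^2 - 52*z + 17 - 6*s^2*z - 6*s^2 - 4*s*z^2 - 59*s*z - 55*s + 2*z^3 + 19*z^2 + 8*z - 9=6*s^2 + 8*s + 2*z^3 + z^2*(-4*s - 2) + z*(-6*s^2 - 4*s - 2) + 2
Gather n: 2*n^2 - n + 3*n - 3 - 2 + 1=2*n^2 + 2*n - 4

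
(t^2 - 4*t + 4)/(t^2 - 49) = (t^2 - 4*t + 4)/(t^2 - 49)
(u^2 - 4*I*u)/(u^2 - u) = (u - 4*I)/(u - 1)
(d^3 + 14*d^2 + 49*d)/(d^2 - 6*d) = (d^2 + 14*d + 49)/(d - 6)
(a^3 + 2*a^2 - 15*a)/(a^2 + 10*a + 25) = a*(a - 3)/(a + 5)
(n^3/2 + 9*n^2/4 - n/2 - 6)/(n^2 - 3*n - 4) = (-2*n^3 - 9*n^2 + 2*n + 24)/(4*(-n^2 + 3*n + 4))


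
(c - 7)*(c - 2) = c^2 - 9*c + 14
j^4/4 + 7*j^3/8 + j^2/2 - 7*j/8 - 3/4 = (j/4 + 1/2)*(j - 1)*(j + 1)*(j + 3/2)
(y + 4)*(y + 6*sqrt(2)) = y^2 + 4*y + 6*sqrt(2)*y + 24*sqrt(2)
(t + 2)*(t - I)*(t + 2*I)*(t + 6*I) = t^4 + 2*t^3 + 7*I*t^3 - 4*t^2 + 14*I*t^2 - 8*t + 12*I*t + 24*I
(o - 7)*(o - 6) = o^2 - 13*o + 42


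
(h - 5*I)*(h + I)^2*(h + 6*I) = h^4 + 3*I*h^3 + 27*h^2 + 59*I*h - 30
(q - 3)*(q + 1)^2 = q^3 - q^2 - 5*q - 3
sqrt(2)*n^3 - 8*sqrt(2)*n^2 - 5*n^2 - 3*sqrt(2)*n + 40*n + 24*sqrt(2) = (n - 8)*(n - 3*sqrt(2))*(sqrt(2)*n + 1)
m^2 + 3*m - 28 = (m - 4)*(m + 7)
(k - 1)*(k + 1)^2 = k^3 + k^2 - k - 1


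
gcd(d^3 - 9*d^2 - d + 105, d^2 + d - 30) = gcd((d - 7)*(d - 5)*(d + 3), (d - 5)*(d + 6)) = d - 5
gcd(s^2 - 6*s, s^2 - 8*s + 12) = s - 6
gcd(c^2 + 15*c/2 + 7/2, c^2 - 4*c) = 1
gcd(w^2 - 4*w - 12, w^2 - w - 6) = w + 2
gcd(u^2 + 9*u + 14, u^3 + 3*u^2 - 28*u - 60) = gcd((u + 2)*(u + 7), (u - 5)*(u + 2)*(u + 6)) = u + 2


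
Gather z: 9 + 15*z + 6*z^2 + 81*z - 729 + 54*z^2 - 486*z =60*z^2 - 390*z - 720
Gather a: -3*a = -3*a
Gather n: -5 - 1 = -6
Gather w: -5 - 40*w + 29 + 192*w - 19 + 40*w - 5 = 192*w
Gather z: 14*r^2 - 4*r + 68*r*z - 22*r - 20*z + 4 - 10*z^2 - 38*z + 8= 14*r^2 - 26*r - 10*z^2 + z*(68*r - 58) + 12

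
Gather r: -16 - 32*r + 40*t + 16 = -32*r + 40*t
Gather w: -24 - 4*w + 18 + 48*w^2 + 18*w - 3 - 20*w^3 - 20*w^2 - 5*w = -20*w^3 + 28*w^2 + 9*w - 9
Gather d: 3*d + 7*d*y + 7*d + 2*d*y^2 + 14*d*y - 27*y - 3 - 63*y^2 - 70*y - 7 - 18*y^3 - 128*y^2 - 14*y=d*(2*y^2 + 21*y + 10) - 18*y^3 - 191*y^2 - 111*y - 10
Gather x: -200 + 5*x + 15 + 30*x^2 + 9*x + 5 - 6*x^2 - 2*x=24*x^2 + 12*x - 180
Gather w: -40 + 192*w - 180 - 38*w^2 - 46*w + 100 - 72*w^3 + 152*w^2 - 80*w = -72*w^3 + 114*w^2 + 66*w - 120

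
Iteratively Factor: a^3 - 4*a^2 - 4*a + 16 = (a - 4)*(a^2 - 4) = (a - 4)*(a - 2)*(a + 2)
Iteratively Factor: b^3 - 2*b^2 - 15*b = (b + 3)*(b^2 - 5*b) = (b - 5)*(b + 3)*(b)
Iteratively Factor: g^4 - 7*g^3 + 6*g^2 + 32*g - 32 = (g - 4)*(g^3 - 3*g^2 - 6*g + 8) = (g - 4)*(g + 2)*(g^2 - 5*g + 4) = (g - 4)^2*(g + 2)*(g - 1)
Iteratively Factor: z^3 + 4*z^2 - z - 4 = (z + 1)*(z^2 + 3*z - 4) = (z - 1)*(z + 1)*(z + 4)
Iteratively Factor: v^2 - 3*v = (v)*(v - 3)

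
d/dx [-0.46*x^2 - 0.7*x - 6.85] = -0.92*x - 0.7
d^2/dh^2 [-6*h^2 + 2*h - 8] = -12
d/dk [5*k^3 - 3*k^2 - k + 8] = 15*k^2 - 6*k - 1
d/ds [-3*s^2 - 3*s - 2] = -6*s - 3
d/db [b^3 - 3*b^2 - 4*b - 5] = 3*b^2 - 6*b - 4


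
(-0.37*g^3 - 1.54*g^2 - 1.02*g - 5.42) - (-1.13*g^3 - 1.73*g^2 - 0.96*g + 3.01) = 0.76*g^3 + 0.19*g^2 - 0.0600000000000001*g - 8.43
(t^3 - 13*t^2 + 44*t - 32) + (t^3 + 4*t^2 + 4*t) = 2*t^3 - 9*t^2 + 48*t - 32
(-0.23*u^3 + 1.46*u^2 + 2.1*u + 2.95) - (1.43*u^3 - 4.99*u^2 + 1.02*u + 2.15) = -1.66*u^3 + 6.45*u^2 + 1.08*u + 0.8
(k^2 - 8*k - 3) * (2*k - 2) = 2*k^3 - 18*k^2 + 10*k + 6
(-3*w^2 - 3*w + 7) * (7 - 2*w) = 6*w^3 - 15*w^2 - 35*w + 49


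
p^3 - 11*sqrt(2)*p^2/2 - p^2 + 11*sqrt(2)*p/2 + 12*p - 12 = (p - 1)*(p - 4*sqrt(2))*(p - 3*sqrt(2)/2)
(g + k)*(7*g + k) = 7*g^2 + 8*g*k + k^2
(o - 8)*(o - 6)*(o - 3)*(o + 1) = o^4 - 16*o^3 + 73*o^2 - 54*o - 144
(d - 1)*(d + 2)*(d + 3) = d^3 + 4*d^2 + d - 6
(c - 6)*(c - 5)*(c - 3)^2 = c^4 - 17*c^3 + 105*c^2 - 279*c + 270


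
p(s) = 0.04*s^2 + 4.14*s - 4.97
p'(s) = 0.08*s + 4.14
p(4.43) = 14.16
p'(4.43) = 4.49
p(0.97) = -0.92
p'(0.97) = 4.22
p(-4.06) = -21.12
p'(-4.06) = 3.82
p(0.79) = -1.67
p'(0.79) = 4.20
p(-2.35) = -14.48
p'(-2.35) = 3.95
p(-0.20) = -5.80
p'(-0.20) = 4.12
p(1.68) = 2.10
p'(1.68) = 4.27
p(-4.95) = -24.48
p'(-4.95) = 3.74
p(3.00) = 7.81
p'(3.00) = 4.38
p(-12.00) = -48.89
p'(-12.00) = 3.18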